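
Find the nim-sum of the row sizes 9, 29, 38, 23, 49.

Compute the nim-sum pairwise:
9 ^ 29 = 20
20 ^ 38 = 50
50 ^ 23 = 37
37 ^ 49 = 20

20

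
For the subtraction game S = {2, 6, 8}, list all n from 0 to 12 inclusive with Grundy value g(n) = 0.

Compute g(0), g(1), … for moves {2, 6, 8}:
k:     0  1  2  3  4  5  6  7  8  9 10 11 12
g(k):  0  0  1  1  0  0  1  1  2  2  3  3  2
The P-positions (g = 0) in 0..12 are 0, 1, 4, 5.

0, 1, 4, 5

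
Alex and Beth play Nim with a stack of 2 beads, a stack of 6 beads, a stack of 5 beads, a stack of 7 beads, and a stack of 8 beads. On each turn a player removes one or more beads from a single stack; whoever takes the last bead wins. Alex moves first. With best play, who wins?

Compute the nim-sum pairwise:
2 XOR 6 = 4
4 XOR 5 = 1
1 XOR 7 = 6
6 XOR 8 = 14
The nim-sum is 14 ≠ 0, so this is an N-position: the player to move can win; Alex has a winning move.

Alex wins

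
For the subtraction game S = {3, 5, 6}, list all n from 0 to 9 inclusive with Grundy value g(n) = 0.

0, 1, 2, 9

Build the Grundy sequence with g(k) = mex{g(k−s) : s ∈ {3, 5, 6}, s ≤ k}:
g(0) = mex{} = 0
g(1) = mex{} = 0
g(2) = mex{} = 0
g(3) = mex{0} = 1
g(4) = mex{0} = 1
g(5) = mex{0} = 1
g(6) = mex{0,1} = 2
g(7) = mex{0,1} = 2
g(8) = mex{0,1} = 2
g(9) = mex{1,2} = 0
The P-positions (g = 0) in 0..9 are 0, 1, 2, 9.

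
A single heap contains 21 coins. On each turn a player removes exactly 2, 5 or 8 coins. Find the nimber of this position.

Build the Grundy sequence with g(k) = mex{g(k−s) : s ∈ {2, 5, 8}, s ≤ k}:
k:     0  1  2  3  4  5  6  7  8  9 10 11 12 13 14 15 16 17 18 19 20 21
g(k):  0  0  1  1  0  2  1  0  2  1  0  0  1  1  0  2  1  0  2  1  0  0
So g(21) = 0.

0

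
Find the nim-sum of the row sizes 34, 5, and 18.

Nim-sum: 34 ⊕ 5 ⊕ 18 = 53.

53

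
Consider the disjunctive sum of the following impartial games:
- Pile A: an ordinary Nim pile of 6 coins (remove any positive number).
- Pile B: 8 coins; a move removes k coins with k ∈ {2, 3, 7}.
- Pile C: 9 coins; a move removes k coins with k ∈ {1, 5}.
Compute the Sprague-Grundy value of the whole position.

6

Pile A is a plain Nim pile of size 6, so its Grundy value is 6.
Build the Grundy sequence for pile B with g(k) = mex{g(k−s) : s ∈ {2, 3, 7}, s ≤ k}:
g(0) = mex{} = 0
g(1) = mex{} = 0
g(2) = mex{0} = 1
g(3) = mex{0} = 1
g(4) = mex{0,1} = 2
g(5) = mex{1} = 0
g(6) = mex{1,2} = 0
g(7) = mex{0,2} = 1
g(8) = mex{0} = 1
So g(8) = 1.
For pile C, compute g(0), g(1), … with moves {1, 5}:
g(0) = mex{} = 0
g(1) = mex{0} = 1
g(2) = mex{1} = 0
g(3) = mex{0} = 1
g(4) = mex{1} = 0
g(5) = mex{0} = 1
g(6) = mex{1} = 0
g(7) = mex{0} = 1
g(8) = mex{1} = 0
g(9) = mex{0} = 1
So g(9) = 1.
The value of a disjunctive sum is the nim-sum of the parts.
Combined value = 6 XOR 1 XOR 1 = 6.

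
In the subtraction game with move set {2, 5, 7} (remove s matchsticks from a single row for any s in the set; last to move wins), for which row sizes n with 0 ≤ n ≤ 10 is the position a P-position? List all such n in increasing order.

0, 1, 4, 10

Compute g(0), g(1), … for moves {2, 5, 7}:
k:     0  1  2  3  4  5  6  7  8  9 10
g(k):  0  0  1  1  0  2  1  3  2  2  0
The P-positions (g = 0) in 0..10 are 0, 1, 4, 10.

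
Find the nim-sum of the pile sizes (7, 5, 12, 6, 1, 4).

Nim-sum: 7 ⊕ 5 ⊕ 12 ⊕ 6 ⊕ 1 ⊕ 4 = 13.

13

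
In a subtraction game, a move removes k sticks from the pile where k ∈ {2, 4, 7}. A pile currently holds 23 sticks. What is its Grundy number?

Compute g(0), g(1), … for moves {2, 4, 7}:
k:     0  1  2  3  4  5  6  7  8  9 10 11 12 13 14 15 16 17 18 19 20 21 22 23
g(k):  0  0  1  1  2  2  0  3  1  0  2  1  0  2  1  0  2  1  0  2  1  0  2  1
So g(23) = 1.

1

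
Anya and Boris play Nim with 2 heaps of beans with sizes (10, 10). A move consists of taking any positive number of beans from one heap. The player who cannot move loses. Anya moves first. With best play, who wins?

Boris wins

Compute the nim-sum pairwise:
10 ^ 10 = 0
The nim-sum is 0, so this is a P-position: the player to move is in a losing position under optimal play; Anya is about to move from it and so loses — Boris wins.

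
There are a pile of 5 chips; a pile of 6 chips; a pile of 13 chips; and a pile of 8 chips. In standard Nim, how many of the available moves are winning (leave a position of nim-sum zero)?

Nim-sum: 5 XOR 6 XOR 13 XOR 8 = 6.
The overall nim-sum is X = 6. A pile of size p has a winning move iff p XOR X < p (reduce it to p XOR X).
  5: 5 XOR 6 = 3 < 5 — winning move (to 3).
  6: 6 XOR 6 = 0 < 6 — winning move (to 0).
  13: 13 XOR 6 = 11 < 13 — winning move (to 11).
  8: 8 XOR 6 = 14 ≥ 8 — no move.
That gives 3 winning moves.

3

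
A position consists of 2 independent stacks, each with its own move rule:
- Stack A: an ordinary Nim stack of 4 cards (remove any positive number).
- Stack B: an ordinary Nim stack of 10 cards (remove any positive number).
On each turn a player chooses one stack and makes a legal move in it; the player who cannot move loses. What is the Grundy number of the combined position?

Stack A is a plain Nim stack of size 4, so its Grundy value is 4.
Stack B is a plain Nim stack of size 10, so its Grundy value is 10.
The value of a disjunctive sum is the nim-sum of the parts.
Combined value = 4 ⊕ 10 = 14.

14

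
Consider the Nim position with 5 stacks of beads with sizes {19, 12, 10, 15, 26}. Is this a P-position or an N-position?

P-position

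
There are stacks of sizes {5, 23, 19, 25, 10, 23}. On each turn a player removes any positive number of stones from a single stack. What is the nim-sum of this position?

Compute the nim-sum pairwise:
5 ^ 23 = 18
18 ^ 19 = 1
1 ^ 25 = 24
24 ^ 10 = 18
18 ^ 23 = 5

5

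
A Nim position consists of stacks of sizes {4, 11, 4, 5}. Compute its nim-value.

14

Compute the nim-sum pairwise:
4 ⊕ 11 = 15
15 ⊕ 4 = 11
11 ⊕ 5 = 14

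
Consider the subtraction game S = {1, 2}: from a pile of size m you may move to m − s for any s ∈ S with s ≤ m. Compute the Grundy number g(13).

Build the Grundy sequence with g(k) = mex{g(k−s) : s ∈ {1, 2}, s ≤ k}:
g(0) = mex{} = 0
g(1) = mex{0} = 1
g(2) = mex{0,1} = 2
g(3) = mex{1,2} = 0
g(4) = mex{0,2} = 1
g(5) = mex{0,1} = 2
g(6) = mex{1,2} = 0
g(7) = mex{0,2} = 1
g(8) = mex{0,1} = 2
g(9) = mex{1,2} = 0
g(10) = mex{0,2} = 1
g(11) = mex{0,1} = 2
g(12) = mex{1,2} = 0
g(13) = mex{0,2} = 1
So g(13) = 1.

1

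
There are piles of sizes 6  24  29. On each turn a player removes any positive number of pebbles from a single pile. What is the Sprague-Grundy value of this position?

Compute the nim-sum pairwise:
6 ^ 24 = 30
30 ^ 29 = 3

3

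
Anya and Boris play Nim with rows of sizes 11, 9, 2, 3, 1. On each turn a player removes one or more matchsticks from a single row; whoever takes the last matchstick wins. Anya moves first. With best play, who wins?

Anya wins

Compute the nim-sum pairwise:
11 ⊕ 9 = 2
2 ⊕ 2 = 0
0 ⊕ 3 = 3
3 ⊕ 1 = 2
The nim-sum is 2 ≠ 0, so this is an N-position: the player to move can win; Anya has a winning move.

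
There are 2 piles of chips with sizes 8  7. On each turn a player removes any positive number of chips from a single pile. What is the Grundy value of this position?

15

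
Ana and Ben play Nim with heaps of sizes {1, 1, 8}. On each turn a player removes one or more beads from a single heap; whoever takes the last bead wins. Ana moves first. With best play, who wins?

Nim-sum: 1 XOR 1 XOR 8 = 8.
The nim-sum is 8 ≠ 0, so this is an N-position: the player to move can win; Ana has a winning move.

Ana wins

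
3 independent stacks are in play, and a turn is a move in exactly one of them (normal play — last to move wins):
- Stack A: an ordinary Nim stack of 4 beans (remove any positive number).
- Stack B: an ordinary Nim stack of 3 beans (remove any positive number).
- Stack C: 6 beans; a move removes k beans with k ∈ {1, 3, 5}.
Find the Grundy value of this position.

7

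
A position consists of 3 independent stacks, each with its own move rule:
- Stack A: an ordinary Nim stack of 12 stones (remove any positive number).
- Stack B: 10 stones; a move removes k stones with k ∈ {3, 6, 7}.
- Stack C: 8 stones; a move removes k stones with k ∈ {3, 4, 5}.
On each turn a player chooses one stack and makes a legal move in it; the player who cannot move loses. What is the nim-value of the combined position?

12

Stack A is a plain Nim stack of size 12, so its Grundy value is 12.
For stack B, compute g(0), g(1), … with moves {3, 6, 7}:
k:     0  1  2  3  4  5  6  7  8  9 10
g(k):  0  0  0  1  1  1  2  2  2  3  0
So g(10) = 0.
Build the Grundy sequence for stack C with g(k) = mex{g(k−s) : s ∈ {3, 4, 5}, s ≤ k}:
g(0) = mex{} = 0
g(1) = mex{} = 0
g(2) = mex{} = 0
g(3) = mex{0} = 1
g(4) = mex{0} = 1
g(5) = mex{0} = 1
g(6) = mex{0,1} = 2
g(7) = mex{0,1} = 2
g(8) = mex{1} = 0
So g(8) = 0.
The value of a disjunctive sum is the nim-sum of the parts.
Combined value = 12 ⊕ 0 ⊕ 0 = 12.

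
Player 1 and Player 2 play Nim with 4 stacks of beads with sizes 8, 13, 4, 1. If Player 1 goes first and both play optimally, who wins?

Player 2 wins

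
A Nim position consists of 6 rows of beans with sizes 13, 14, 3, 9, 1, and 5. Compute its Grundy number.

13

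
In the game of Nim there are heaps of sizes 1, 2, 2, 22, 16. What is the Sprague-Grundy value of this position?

7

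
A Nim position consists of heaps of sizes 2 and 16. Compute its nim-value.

18

Compute the nim-sum pairwise:
2 ⊕ 16 = 18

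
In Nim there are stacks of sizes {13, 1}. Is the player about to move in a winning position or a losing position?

Winning position

Nim-sum: 13 XOR 1 = 12.
The nim-sum is 12 ≠ 0, so this is an N-position: the player to move can win.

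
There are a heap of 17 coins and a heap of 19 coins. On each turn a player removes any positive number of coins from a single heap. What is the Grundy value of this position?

2

Compute the nim-sum pairwise:
17 XOR 19 = 2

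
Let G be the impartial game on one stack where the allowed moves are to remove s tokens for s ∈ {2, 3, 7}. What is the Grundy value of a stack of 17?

Build the Grundy sequence with g(k) = mex{g(k−s) : s ∈ {2, 3, 7}, s ≤ k}:
k:     0  1  2  3  4  5  6  7  8  9 10 11 12 13 14 15 16 17
g(k):  0  0  1  1  2  0  0  1  1  2  0  0  1  1  2  0  0  1
So g(17) = 1.

1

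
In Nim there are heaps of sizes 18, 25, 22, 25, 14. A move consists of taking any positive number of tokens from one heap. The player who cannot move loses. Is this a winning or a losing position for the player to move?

Winning position

Write each in binary and XOR column by column:
  10010  (18)
  11001  (25)
  10110  (22)
  11001  (25)
  01110  (14)
  -----
  01010  (10)
The nim-sum is 10 ≠ 0, so this is an N-position: the player to move can win.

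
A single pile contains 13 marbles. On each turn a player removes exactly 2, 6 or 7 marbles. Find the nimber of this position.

Compute g(0), g(1), … for moves {2, 6, 7}:
g(0) = mex{} = 0
g(1) = mex{} = 0
g(2) = mex{0} = 1
g(3) = mex{0} = 1
g(4) = mex{1} = 0
g(5) = mex{1} = 0
g(6) = mex{0} = 1
g(7) = mex{0} = 1
g(8) = mex{0,1} = 2
g(9) = mex{1} = 0
g(10) = mex{0,1,2} = 3
g(11) = mex{0} = 1
g(12) = mex{0,1,3} = 2
g(13) = mex{1} = 0
So g(13) = 0.

0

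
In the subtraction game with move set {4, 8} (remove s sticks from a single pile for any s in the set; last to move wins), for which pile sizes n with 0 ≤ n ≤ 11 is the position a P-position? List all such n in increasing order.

0, 1, 2, 3

Compute g(0), g(1), … for moves {4, 8}:
k:     0  1  2  3  4  5  6  7  8  9 10 11
g(k):  0  0  0  0  1  1  1  1  2  2  2  2
The P-positions (g = 0) in 0..11 are 0, 1, 2, 3.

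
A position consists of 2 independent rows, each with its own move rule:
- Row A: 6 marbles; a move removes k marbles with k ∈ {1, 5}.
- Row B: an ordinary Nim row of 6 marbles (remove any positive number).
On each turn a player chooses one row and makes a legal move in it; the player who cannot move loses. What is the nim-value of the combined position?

6

Grundy values for row A (subtraction set {1, 5}):
g(0) = mex{} = 0
g(1) = mex{0} = 1
g(2) = mex{1} = 0
g(3) = mex{0} = 1
g(4) = mex{1} = 0
g(5) = mex{0} = 1
g(6) = mex{1} = 0
So g(6) = 0.
Row B is a plain Nim row of size 6, so its Grundy value is 6.
The value of a disjunctive sum is the nim-sum of the parts.
Combined value = 0 XOR 6 = 6.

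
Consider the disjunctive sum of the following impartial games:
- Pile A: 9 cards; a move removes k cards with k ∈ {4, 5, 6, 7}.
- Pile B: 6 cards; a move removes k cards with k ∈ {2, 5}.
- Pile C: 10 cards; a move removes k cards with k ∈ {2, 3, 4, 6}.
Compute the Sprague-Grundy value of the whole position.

2

Build the Grundy sequence for pile A with g(k) = mex{g(k−s) : s ∈ {4, 5, 6, 7}, s ≤ k}:
k:     0  1  2  3  4  5  6  7  8  9
g(k):  0  0  0  0  1  1  1  1  2  2
So g(9) = 2.
Grundy values for pile B (subtraction set {2, 5}):
k:     0  1  2  3  4  5  6
g(k):  0  0  1  1  0  2  1
So g(6) = 1.
For pile C, compute g(0), g(1), … with moves {2, 3, 4, 6}:
k:     0  1  2  3  4  5  6  7  8  9 10
g(k):  0  0  1  1  2  2  3  3  0  0  1
So g(10) = 1.
By the Sprague-Grundy theorem, the Grundy value of a sum of independent games is the XOR of the component values.
Combined value = 2 ⊕ 1 ⊕ 1 = 2.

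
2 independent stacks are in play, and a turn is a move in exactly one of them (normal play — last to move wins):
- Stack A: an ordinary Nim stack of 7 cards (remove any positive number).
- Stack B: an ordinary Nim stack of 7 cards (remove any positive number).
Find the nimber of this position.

0

Stack A is a plain Nim stack of size 7, so its Grundy value is 7.
Stack B is a plain Nim stack of size 7, so its Grundy value is 7.
By the Sprague-Grundy theorem, the Grundy value of a sum of independent games is the XOR of the component values.
Combined value = 7 XOR 7 = 0.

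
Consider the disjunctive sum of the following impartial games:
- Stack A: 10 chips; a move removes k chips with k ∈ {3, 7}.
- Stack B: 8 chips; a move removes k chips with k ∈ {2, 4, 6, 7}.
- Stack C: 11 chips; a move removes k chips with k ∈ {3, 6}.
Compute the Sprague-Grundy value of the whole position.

For stack A, compute g(0), g(1), … with moves {3, 7}:
k:     0  1  2  3  4  5  6  7  8  9 10
g(k):  0  0  0  1  1  1  0  2  2  1  0
So g(10) = 0.
For stack B, compute g(0), g(1), … with moves {2, 4, 6, 7}:
k:     0  1  2  3  4  5  6  7  8
g(k):  0  0  1  1  2  2  3  3  4
So g(8) = 4.
For stack C, compute g(0), g(1), … with moves {3, 6}:
g(0) = mex{} = 0
g(1) = mex{} = 0
g(2) = mex{} = 0
g(3) = mex{0} = 1
g(4) = mex{0} = 1
g(5) = mex{0} = 1
g(6) = mex{0,1} = 2
g(7) = mex{0,1} = 2
g(8) = mex{0,1} = 2
g(9) = mex{1,2} = 0
g(10) = mex{1,2} = 0
g(11) = mex{1,2} = 0
So g(11) = 0.
By the Sprague-Grundy theorem, the Grundy value of a sum of independent games is the XOR of the component values.
Combined value = 0 ⊕ 4 ⊕ 0 = 4.

4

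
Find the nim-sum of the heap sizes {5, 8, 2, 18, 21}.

8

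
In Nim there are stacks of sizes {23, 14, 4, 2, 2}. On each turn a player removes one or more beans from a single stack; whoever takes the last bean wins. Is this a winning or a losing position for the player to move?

Winning position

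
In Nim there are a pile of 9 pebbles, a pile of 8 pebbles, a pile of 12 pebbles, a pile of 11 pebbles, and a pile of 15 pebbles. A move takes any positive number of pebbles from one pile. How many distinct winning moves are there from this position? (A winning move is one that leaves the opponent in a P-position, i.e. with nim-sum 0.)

5

Compute the nim-sum pairwise:
9 XOR 8 = 1
1 XOR 12 = 13
13 XOR 11 = 6
6 XOR 15 = 9
The overall nim-sum is X = 9. A pile of size p has a winning move iff p XOR X < p (reduce it to p XOR X).
  9: 9 XOR 9 = 0 < 9 — winning move (to 0).
  8: 8 XOR 9 = 1 < 8 — winning move (to 1).
  12: 12 XOR 9 = 5 < 12 — winning move (to 5).
  11: 11 XOR 9 = 2 < 11 — winning move (to 2).
  15: 15 XOR 9 = 6 < 15 — winning move (to 6).
That gives 5 winning moves.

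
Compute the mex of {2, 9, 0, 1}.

The values 0, 1, 2 are all present; 3 is the first non-negative integer missing from the set.

3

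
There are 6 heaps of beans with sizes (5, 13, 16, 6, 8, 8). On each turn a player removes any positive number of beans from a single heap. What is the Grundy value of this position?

30

In binary:
  00101  (5)
  01101  (13)
  10000  (16)
  00110  (6)
  01000  (8)
  01000  (8)
  -----
  11110  (30)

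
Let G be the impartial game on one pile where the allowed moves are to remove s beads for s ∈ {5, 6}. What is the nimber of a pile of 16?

Compute g(0), g(1), … for moves {5, 6}:
k:     0  1  2  3  4  5  6  7  8  9 10 11 12 13 14 15 16
g(k):  0  0  0  0  0  1  1  1  1  1  2  0  0  0  0  0  1
So g(16) = 1.

1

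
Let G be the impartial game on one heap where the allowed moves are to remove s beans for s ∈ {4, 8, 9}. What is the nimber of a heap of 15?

0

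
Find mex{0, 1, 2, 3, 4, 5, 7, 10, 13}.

The values 0, 1, 2, 3, 4, 5 are all present; 6 is the first non-negative integer missing from the set.

6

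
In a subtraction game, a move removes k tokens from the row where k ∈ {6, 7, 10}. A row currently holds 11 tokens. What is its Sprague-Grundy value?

Compute g(0), g(1), … for moves {6, 7, 10}:
g(0) = mex{} = 0
g(1) = mex{} = 0
g(2) = mex{} = 0
g(3) = mex{} = 0
g(4) = mex{} = 0
g(5) = mex{} = 0
g(6) = mex{0} = 1
g(7) = mex{0} = 1
g(8) = mex{0} = 1
g(9) = mex{0} = 1
g(10) = mex{0} = 1
g(11) = mex{0} = 1
So g(11) = 1.

1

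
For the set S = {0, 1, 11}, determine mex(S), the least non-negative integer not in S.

2

The values 0, 1 are all present; 2 is the first non-negative integer missing from the set.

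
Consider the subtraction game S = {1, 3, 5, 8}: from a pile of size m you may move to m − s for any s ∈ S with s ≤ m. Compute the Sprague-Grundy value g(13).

0

Build the Grundy sequence with g(k) = mex{g(k−s) : s ∈ {1, 3, 5, 8}, s ≤ k}:
g(0) = mex{} = 0
g(1) = mex{0} = 1
g(2) = mex{1} = 0
g(3) = mex{0} = 1
g(4) = mex{1} = 0
g(5) = mex{0} = 1
g(6) = mex{1} = 0
g(7) = mex{0} = 1
g(8) = mex{0,1} = 2
g(9) = mex{0,1,2} = 3
g(10) = mex{0,1,3} = 2
g(11) = mex{0,1,2} = 3
g(12) = mex{0,1,3} = 2
g(13) = mex{1,2} = 0
So g(13) = 0.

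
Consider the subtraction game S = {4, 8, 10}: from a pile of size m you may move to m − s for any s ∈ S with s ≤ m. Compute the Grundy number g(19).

1

Build the Grundy sequence with g(k) = mex{g(k−s) : s ∈ {4, 8, 10}, s ≤ k}:
k:     0  1  2  3  4  5  6  7  8  9 10 11 12 13 14 15 16 17 18 19
g(k):  0  0  0  0  1  1  1  1  2  2  2  2  3  3  0  0  0  0  1  1
So g(19) = 1.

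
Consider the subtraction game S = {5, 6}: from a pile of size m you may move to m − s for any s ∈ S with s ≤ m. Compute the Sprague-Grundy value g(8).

Build the Grundy sequence with g(k) = mex{g(k−s) : s ∈ {5, 6}, s ≤ k}:
k:     0  1  2  3  4  5  6  7  8
g(k):  0  0  0  0  0  1  1  1  1
So g(8) = 1.

1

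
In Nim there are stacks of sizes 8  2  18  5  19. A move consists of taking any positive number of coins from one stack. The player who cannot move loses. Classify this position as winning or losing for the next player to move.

Bitwise XOR of the heap sizes:
  01000  (8)
  00010  (2)
  10010  (18)
  00101  (5)
  10011  (19)
  -----
  01110  (14)
The nim-sum is 14 ≠ 0, so this is an N-position: the player to move can win.

Winning position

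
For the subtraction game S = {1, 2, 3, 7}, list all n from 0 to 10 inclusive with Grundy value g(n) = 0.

Compute g(0), g(1), … for moves {1, 2, 3, 7}:
k:     0  1  2  3  4  5  6  7  8  9 10
g(k):  0  1  2  3  0  1  2  3  0  1  2
The P-positions (g = 0) in 0..10 are 0, 4, 8.

0, 4, 8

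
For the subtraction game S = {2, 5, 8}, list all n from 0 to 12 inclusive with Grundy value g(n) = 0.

0, 1, 4, 7, 10, 11

Compute g(0), g(1), … for moves {2, 5, 8}:
k:     0  1  2  3  4  5  6  7  8  9 10 11 12
g(k):  0  0  1  1  0  2  1  0  2  1  0  0  1
The P-positions (g = 0) in 0..12 are 0, 1, 4, 7, 10, 11.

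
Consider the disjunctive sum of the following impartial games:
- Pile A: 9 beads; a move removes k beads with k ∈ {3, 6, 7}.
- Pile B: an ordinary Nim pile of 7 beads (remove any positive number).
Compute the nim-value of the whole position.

For pile A, compute g(0), g(1), … with moves {3, 6, 7}:
g(0) = mex{} = 0
g(1) = mex{} = 0
g(2) = mex{} = 0
g(3) = mex{0} = 1
g(4) = mex{0} = 1
g(5) = mex{0} = 1
g(6) = mex{0,1} = 2
g(7) = mex{0,1} = 2
g(8) = mex{0,1} = 2
g(9) = mex{0,1,2} = 3
So g(9) = 3.
Pile B is a plain Nim pile of size 7, so its Grundy value is 7.
By the Sprague-Grundy theorem, the Grundy value of a sum of independent games is the XOR of the component values.
Combined value = 3 ⊕ 7 = 4.

4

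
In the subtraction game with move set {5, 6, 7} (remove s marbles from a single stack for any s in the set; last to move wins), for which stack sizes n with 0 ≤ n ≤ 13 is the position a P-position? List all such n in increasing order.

Compute g(0), g(1), … for moves {5, 6, 7}:
k:     0  1  2  3  4  5  6  7  8  9 10 11 12 13
g(k):  0  0  0  0  0  1  1  1  1  1  2  2  0  0
The P-positions (g = 0) in 0..13 are 0, 1, 2, 3, 4, 12, 13.

0, 1, 2, 3, 4, 12, 13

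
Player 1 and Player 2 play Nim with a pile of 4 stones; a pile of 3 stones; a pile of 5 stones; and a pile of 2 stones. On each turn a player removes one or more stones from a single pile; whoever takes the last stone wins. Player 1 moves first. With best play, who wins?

Compute the nim-sum pairwise:
4 ^ 3 = 7
7 ^ 5 = 2
2 ^ 2 = 0
The nim-sum is 0, so this is a P-position: the player to move is in a losing position under optimal play; Player 1 is about to move from it and so loses — Player 2 wins.

Player 2 wins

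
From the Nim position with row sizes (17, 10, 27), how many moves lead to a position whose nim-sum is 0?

0

Nim-sum: 17 ^ 10 ^ 27 = 0.
The nim-sum is already 0, so every move leaves a nonzero nim-sum — there are no winning moves.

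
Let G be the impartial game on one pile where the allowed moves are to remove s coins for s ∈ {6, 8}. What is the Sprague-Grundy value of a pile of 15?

Grundy values for subtraction set {6, 8}:
k:     0  1  2  3  4  5  6  7  8  9 10 11 12 13 14 15
g(k):  0  0  0  0  0  0  1  1  1  1  1  1  2  2  0  0
So g(15) = 0.

0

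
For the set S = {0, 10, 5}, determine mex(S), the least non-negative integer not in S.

1

0 is in the set but 1 is not, so the mex is 1.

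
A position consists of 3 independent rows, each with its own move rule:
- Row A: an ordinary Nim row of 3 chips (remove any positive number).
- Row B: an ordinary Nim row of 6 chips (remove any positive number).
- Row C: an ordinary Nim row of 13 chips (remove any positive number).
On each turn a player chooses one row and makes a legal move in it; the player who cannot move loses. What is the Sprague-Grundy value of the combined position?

8

Row A is a plain Nim row of size 3, so its Grundy value is 3.
Row B is a plain Nim row of size 6, so its Grundy value is 6.
Row C is a plain Nim row of size 13, so its Grundy value is 13.
The value of a disjunctive sum is the nim-sum of the parts.
Combined value = 3 ⊕ 6 ⊕ 13 = 8.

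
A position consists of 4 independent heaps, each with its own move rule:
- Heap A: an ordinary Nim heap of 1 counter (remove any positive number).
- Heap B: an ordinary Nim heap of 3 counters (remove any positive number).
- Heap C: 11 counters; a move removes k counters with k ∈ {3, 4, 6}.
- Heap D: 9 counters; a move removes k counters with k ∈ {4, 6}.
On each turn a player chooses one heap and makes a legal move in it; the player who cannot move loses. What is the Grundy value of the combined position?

Heap A is a plain Nim heap of size 1, so its Grundy value is 1.
Heap B is a plain Nim heap of size 3, so its Grundy value is 3.
Build the Grundy sequence for heap C with g(k) = mex{g(k−s) : s ∈ {3, 4, 6}, s ≤ k}:
k:     0  1  2  3  4  5  6  7  8  9 10 11
g(k):  0  0  0  1  1  1  2  2  2  0  0  0
So g(11) = 0.
Build the Grundy sequence for heap D with g(k) = mex{g(k−s) : s ∈ {4, 6}, s ≤ k}:
k:     0  1  2  3  4  5  6  7  8  9
g(k):  0  0  0  0  1  1  1  1  2  2
So g(9) = 2.
The value of a disjunctive sum is the nim-sum of the parts.
Combined value = 1 ⊕ 3 ⊕ 0 ⊕ 2 = 0.

0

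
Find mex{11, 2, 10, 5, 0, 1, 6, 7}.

3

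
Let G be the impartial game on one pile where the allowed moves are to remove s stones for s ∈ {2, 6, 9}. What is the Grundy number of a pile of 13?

Compute g(0), g(1), … for moves {2, 6, 9}:
g(0) = mex{} = 0
g(1) = mex{} = 0
g(2) = mex{0} = 1
g(3) = mex{0} = 1
g(4) = mex{1} = 0
g(5) = mex{1} = 0
g(6) = mex{0} = 1
g(7) = mex{0} = 1
g(8) = mex{1} = 0
g(9) = mex{0,1} = 2
g(10) = mex{0} = 1
g(11) = mex{0,1,2} = 3
g(12) = mex{1} = 0
g(13) = mex{0,1,3} = 2
So g(13) = 2.

2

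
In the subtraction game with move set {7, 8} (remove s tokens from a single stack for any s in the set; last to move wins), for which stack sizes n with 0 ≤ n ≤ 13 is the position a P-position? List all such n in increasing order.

0, 1, 2, 3, 4, 5, 6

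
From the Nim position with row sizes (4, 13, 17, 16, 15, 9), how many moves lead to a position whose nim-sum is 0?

Bitwise XOR of the heap sizes:
  00100  (4)
  01101  (13)
  10001  (17)
  10000  (16)
  01111  (15)
  01001  (9)
  -----
  01110  (14)
The overall nim-sum is X = 14. A row of size p has a winning move iff p XOR X < p (reduce it to p XOR X).
  4: 4 XOR 14 = 10 ≥ 4 — no move.
  13: 13 XOR 14 = 3 < 13 — winning move (to 3).
  17: 17 XOR 14 = 31 ≥ 17 — no move.
  16: 16 XOR 14 = 30 ≥ 16 — no move.
  15: 15 XOR 14 = 1 < 15 — winning move (to 1).
  9: 9 XOR 14 = 7 < 9 — winning move (to 7).
That gives 3 winning moves.

3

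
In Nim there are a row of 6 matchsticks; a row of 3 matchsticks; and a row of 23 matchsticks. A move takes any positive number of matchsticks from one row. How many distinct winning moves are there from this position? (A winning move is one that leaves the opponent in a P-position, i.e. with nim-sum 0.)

1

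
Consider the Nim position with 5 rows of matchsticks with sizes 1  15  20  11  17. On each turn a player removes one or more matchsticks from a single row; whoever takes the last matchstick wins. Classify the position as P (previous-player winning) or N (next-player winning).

Bitwise XOR of the heap sizes:
  00001  (1)
  01111  (15)
  10100  (20)
  01011  (11)
  10001  (17)
  -----
  00000  (0)
The nim-sum is 0, so this is a P-position: the player to move is in a losing position under optimal play.

P-position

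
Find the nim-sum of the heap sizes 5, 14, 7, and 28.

Compute the nim-sum pairwise:
5 ^ 14 = 11
11 ^ 7 = 12
12 ^ 28 = 16

16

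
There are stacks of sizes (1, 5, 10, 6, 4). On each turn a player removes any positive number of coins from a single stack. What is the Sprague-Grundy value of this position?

Compute the nim-sum pairwise:
1 ⊕ 5 = 4
4 ⊕ 10 = 14
14 ⊕ 6 = 8
8 ⊕ 4 = 12

12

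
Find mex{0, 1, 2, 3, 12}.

4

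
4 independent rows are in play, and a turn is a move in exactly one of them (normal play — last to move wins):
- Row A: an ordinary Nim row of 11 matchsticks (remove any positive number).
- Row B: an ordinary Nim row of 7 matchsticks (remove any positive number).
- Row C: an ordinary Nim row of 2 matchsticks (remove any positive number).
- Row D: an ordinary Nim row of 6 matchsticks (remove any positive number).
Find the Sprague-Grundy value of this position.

8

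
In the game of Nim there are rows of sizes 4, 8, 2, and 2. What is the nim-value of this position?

12

Nim-sum: 4 XOR 8 XOR 2 XOR 2 = 12.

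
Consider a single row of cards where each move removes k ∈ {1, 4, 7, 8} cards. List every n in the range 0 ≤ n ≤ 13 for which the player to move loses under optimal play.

Grundy values for subtraction set {1, 4, 7, 8}:
g(0) = mex{} = 0
g(1) = mex{0} = 1
g(2) = mex{1} = 0
g(3) = mex{0} = 1
g(4) = mex{0,1} = 2
g(5) = mex{1,2} = 0
g(6) = mex{0} = 1
g(7) = mex{0,1} = 2
g(8) = mex{0,1,2} = 3
g(9) = mex{0,1,3} = 2
g(10) = mex{0,1,2} = 3
g(11) = mex{1,2,3} = 0
g(12) = mex{0,2,3} = 1
g(13) = mex{0,1,2} = 3
The P-positions (g = 0) in 0..13 are 0, 2, 5, 11.

0, 2, 5, 11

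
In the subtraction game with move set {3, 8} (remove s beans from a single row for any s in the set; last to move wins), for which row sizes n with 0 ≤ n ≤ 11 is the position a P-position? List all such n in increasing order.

0, 1, 2, 6, 7, 11

Build the Grundy sequence with g(k) = mex{g(k−s) : s ∈ {3, 8}, s ≤ k}:
g(0) = mex{} = 0
g(1) = mex{} = 0
g(2) = mex{} = 0
g(3) = mex{0} = 1
g(4) = mex{0} = 1
g(5) = mex{0} = 1
g(6) = mex{1} = 0
g(7) = mex{1} = 0
g(8) = mex{0,1} = 2
g(9) = mex{0} = 1
g(10) = mex{0} = 1
g(11) = mex{1,2} = 0
The P-positions (g = 0) in 0..11 are 0, 1, 2, 6, 7, 11.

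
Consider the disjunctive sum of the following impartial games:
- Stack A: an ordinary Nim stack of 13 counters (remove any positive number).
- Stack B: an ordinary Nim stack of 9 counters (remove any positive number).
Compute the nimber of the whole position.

4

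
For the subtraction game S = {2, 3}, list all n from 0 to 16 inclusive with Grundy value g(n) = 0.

0, 1, 5, 6, 10, 11, 15, 16

Compute g(0), g(1), … for moves {2, 3}:
k:     0  1  2  3  4  5  6  7  8  9 10 11 12 13 14 15 16
g(k):  0  0  1  1  2  0  0  1  1  2  0  0  1  1  2  0  0
The P-positions (g = 0) in 0..16 are 0, 1, 5, 6, 10, 11, 15, 16.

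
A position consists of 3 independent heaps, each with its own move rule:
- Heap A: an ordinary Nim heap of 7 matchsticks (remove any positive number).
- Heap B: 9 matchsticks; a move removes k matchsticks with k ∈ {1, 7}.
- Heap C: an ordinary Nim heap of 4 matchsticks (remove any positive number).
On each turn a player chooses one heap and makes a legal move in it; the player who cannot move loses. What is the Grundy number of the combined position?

2

Heap A is a plain Nim heap of size 7, so its Grundy value is 7.
For heap B, compute g(0), g(1), … with moves {1, 7}:
k:     0  1  2  3  4  5  6  7  8  9
g(k):  0  1  0  1  0  1  0  1  0  1
So g(9) = 1.
Heap C is a plain Nim heap of size 4, so its Grundy value is 4.
By the Sprague-Grundy theorem, the Grundy value of a sum of independent games is the XOR of the component values.
Combined value = 7 ⊕ 1 ⊕ 4 = 2.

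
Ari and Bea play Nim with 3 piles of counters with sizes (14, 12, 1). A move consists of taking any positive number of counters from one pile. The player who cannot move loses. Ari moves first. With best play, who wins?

Compute the nim-sum pairwise:
14 XOR 12 = 2
2 XOR 1 = 3
The nim-sum is 3 ≠ 0, so this is an N-position: the player to move can win; Ari has a winning move.

Ari wins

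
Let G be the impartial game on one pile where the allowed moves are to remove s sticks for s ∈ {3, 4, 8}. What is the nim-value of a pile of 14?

0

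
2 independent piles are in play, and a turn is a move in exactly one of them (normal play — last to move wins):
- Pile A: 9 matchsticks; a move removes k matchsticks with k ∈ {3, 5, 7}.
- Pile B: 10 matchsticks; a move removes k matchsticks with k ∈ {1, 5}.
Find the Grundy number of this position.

3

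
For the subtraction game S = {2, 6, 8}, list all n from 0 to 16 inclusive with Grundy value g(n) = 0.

0, 1, 4, 5, 14, 15

Grundy values for subtraction set {2, 6, 8}:
k:     0  1  2  3  4  5  6  7  8  9 10 11 12 13 14 15 16
g(k):  0  0  1  1  0  0  1  1  2  2  3  3  2  2  0  0  1
The P-positions (g = 0) in 0..16 are 0, 1, 4, 5, 14, 15.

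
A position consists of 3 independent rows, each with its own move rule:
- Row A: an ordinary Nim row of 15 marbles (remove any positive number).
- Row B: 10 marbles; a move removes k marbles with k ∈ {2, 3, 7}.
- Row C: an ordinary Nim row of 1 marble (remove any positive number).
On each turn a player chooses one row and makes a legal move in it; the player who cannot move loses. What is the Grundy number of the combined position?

Row A is a plain Nim row of size 15, so its Grundy value is 15.
For row B, compute g(0), g(1), … with moves {2, 3, 7}:
k:     0  1  2  3  4  5  6  7  8  9 10
g(k):  0  0  1  1  2  0  0  1  1  2  0
So g(10) = 0.
Row C is a plain Nim row of size 1, so its Grundy value is 1.
The value of a disjunctive sum is the nim-sum of the parts.
Combined value = 15 XOR 0 XOR 1 = 14.

14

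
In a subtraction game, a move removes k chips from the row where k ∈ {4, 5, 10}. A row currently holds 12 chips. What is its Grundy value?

Compute g(0), g(1), … for moves {4, 5, 10}:
k:     0  1  2  3  4  5  6  7  8  9 10 11 12
g(k):  0  0  0  0  1  1  1  1  2  0  2  2  3
So g(12) = 3.

3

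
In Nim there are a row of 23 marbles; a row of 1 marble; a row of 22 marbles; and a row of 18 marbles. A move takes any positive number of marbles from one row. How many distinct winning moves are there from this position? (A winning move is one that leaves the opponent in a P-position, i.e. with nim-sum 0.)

3

Compute the nim-sum pairwise:
23 ^ 1 = 22
22 ^ 22 = 0
0 ^ 18 = 18
The overall nim-sum is X = 18. A row of size p has a winning move iff p XOR X < p (reduce it to p XOR X).
  23: 23 XOR 18 = 5 < 23 — winning move (to 5).
  1: 1 XOR 18 = 19 ≥ 1 — no move.
  22: 22 XOR 18 = 4 < 22 — winning move (to 4).
  18: 18 XOR 18 = 0 < 18 — winning move (to 0).
That gives 3 winning moves.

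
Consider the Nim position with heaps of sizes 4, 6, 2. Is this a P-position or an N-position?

Bitwise XOR of the heap sizes:
  100  (4)
  110  (6)
  010  (2)
  ---
  000  (0)
The nim-sum is 0, so this is a P-position: the player to move is in a losing position under optimal play.

P-position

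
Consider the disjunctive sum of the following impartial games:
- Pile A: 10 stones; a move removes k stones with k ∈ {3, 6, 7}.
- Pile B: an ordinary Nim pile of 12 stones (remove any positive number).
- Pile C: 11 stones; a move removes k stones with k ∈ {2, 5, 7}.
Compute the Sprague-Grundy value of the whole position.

15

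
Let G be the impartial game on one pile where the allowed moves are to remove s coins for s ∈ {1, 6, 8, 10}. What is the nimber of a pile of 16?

0

Compute g(0), g(1), … for moves {1, 6, 8, 10}:
k:     0  1  2  3  4  5  6  7  8  9 10 11 12 13 14 15 16
g(k):  0  1  0  1  0  1  2  0  1  0  1  0  1  2  3  2  0
So g(16) = 0.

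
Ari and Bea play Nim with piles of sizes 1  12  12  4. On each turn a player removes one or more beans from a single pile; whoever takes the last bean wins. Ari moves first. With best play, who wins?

Ari wins

Nim-sum: 1 XOR 12 XOR 12 XOR 4 = 5.
The nim-sum is 5 ≠ 0, so this is an N-position: the player to move can win; Ari has a winning move.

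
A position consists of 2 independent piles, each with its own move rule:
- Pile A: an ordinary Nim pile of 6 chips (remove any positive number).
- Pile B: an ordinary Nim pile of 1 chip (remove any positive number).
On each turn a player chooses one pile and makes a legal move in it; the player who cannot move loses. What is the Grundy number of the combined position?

7

Pile A is a plain Nim pile of size 6, so its Grundy value is 6.
Pile B is a plain Nim pile of size 1, so its Grundy value is 1.
The value of a disjunctive sum is the nim-sum of the parts.
Combined value = 6 ⊕ 1 = 7.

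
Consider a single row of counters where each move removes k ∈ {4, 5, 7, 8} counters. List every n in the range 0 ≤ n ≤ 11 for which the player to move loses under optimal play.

0, 1, 2, 3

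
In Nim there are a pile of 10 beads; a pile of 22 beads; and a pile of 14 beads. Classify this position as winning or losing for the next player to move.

Nim-sum: 10 ⊕ 22 ⊕ 14 = 18.
The nim-sum is 18 ≠ 0, so this is an N-position: the player to move can win.

Winning position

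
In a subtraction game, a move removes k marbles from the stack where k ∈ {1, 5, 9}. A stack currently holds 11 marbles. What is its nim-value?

1

Grundy values for subtraction set {1, 5, 9}:
g(0) = mex{} = 0
g(1) = mex{0} = 1
g(2) = mex{1} = 0
g(3) = mex{0} = 1
g(4) = mex{1} = 0
g(5) = mex{0} = 1
g(6) = mex{1} = 0
g(7) = mex{0} = 1
g(8) = mex{1} = 0
g(9) = mex{0} = 1
g(10) = mex{1} = 0
g(11) = mex{0} = 1
So g(11) = 1.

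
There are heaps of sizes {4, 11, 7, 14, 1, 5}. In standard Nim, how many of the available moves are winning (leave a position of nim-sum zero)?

3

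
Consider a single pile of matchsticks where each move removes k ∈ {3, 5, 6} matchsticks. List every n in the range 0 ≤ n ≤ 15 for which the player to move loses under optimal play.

0, 1, 2, 9, 10, 11

Grundy values for subtraction set {3, 5, 6}:
k:     0  1  2  3  4  5  6  7  8  9 10 11 12 13 14 15
g(k):  0  0  0  1  1  1  2  2  2  0  0  0  1  1  1  2
The P-positions (g = 0) in 0..15 are 0, 1, 2, 9, 10, 11.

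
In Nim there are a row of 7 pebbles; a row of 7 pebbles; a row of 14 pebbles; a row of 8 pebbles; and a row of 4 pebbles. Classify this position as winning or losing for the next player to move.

In binary:
  0111  (7)
  0111  (7)
  1110  (14)
  1000  (8)
  0100  (4)
  ----
  0010  (2)
The nim-sum is 2 ≠ 0, so this is an N-position: the player to move can win.

Winning position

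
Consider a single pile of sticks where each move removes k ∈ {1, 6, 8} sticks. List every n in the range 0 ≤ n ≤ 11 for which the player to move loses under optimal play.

0, 2, 4, 7, 9, 11

Grundy values for subtraction set {1, 6, 8}:
g(0) = mex{} = 0
g(1) = mex{0} = 1
g(2) = mex{1} = 0
g(3) = mex{0} = 1
g(4) = mex{1} = 0
g(5) = mex{0} = 1
g(6) = mex{0,1} = 2
g(7) = mex{1,2} = 0
g(8) = mex{0} = 1
g(9) = mex{1} = 0
g(10) = mex{0} = 1
g(11) = mex{1} = 0
The P-positions (g = 0) in 0..11 are 0, 2, 4, 7, 9, 11.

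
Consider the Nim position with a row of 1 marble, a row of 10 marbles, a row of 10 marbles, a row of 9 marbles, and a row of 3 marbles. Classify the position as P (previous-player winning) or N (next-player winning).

N-position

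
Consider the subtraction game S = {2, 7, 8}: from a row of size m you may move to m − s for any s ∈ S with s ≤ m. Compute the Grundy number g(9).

2

Build the Grundy sequence with g(k) = mex{g(k−s) : s ∈ {2, 7, 8}, s ≤ k}:
k:     0  1  2  3  4  5  6  7  8  9
g(k):  0  0  1  1  0  0  1  1  2  2
So g(9) = 2.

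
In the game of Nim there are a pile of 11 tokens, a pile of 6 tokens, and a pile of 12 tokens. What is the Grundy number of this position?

1

Compute the nim-sum pairwise:
11 XOR 6 = 13
13 XOR 12 = 1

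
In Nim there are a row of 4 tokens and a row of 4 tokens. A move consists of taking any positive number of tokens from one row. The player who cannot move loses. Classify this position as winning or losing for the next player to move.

Losing position

In binary:
  100  (4)
  100  (4)
  ---
  000  (0)
The nim-sum is 0, so this is a P-position: the player to move is in a losing position under optimal play.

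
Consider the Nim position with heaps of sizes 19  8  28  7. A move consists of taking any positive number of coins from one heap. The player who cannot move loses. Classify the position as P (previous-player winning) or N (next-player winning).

P-position

In binary:
  10011  (19)
  01000  (8)
  11100  (28)
  00111  (7)
  -----
  00000  (0)
The nim-sum is 0, so this is a P-position: the player to move is in a losing position under optimal play.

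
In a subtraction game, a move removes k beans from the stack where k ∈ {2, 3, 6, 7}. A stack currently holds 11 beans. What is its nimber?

Compute g(0), g(1), … for moves {2, 3, 6, 7}:
g(0) = mex{} = 0
g(1) = mex{} = 0
g(2) = mex{0} = 1
g(3) = mex{0} = 1
g(4) = mex{0,1} = 2
g(5) = mex{1} = 0
g(6) = mex{0,1,2} = 3
g(7) = mex{0,2} = 1
g(8) = mex{0,1,3} = 2
g(9) = mex{1,3} = 0
g(10) = mex{1,2} = 0
g(11) = mex{0,2} = 1
So g(11) = 1.

1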